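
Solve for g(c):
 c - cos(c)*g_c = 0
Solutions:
 g(c) = C1 + Integral(c/cos(c), c)


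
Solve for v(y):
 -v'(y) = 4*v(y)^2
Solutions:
 v(y) = 1/(C1 + 4*y)


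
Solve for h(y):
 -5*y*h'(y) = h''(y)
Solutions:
 h(y) = C1 + C2*erf(sqrt(10)*y/2)


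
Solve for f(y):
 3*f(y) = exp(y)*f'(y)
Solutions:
 f(y) = C1*exp(-3*exp(-y))


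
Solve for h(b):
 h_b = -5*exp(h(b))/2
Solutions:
 h(b) = log(1/(C1 + 5*b)) + log(2)


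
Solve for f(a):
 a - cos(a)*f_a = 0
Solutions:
 f(a) = C1 + Integral(a/cos(a), a)


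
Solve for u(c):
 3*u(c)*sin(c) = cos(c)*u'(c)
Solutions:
 u(c) = C1/cos(c)^3


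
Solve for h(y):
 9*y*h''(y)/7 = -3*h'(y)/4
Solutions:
 h(y) = C1 + C2*y^(5/12)


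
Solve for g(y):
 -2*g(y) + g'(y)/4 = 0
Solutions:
 g(y) = C1*exp(8*y)


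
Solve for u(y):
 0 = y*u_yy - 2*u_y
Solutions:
 u(y) = C1 + C2*y^3


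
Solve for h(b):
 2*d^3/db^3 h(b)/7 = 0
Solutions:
 h(b) = C1 + C2*b + C3*b^2


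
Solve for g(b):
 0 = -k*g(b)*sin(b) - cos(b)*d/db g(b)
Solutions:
 g(b) = C1*exp(k*log(cos(b)))


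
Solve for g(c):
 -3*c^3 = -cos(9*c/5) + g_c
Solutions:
 g(c) = C1 - 3*c^4/4 + 5*sin(9*c/5)/9


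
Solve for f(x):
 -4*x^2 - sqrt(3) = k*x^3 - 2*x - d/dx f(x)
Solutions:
 f(x) = C1 + k*x^4/4 + 4*x^3/3 - x^2 + sqrt(3)*x


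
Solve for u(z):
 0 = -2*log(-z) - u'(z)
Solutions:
 u(z) = C1 - 2*z*log(-z) + 2*z


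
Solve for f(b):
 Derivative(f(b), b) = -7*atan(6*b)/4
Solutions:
 f(b) = C1 - 7*b*atan(6*b)/4 + 7*log(36*b^2 + 1)/48


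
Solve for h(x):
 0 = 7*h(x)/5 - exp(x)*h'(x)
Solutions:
 h(x) = C1*exp(-7*exp(-x)/5)


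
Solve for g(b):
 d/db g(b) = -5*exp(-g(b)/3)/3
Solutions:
 g(b) = 3*log(C1 - 5*b/9)


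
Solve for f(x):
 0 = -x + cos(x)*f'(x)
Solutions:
 f(x) = C1 + Integral(x/cos(x), x)


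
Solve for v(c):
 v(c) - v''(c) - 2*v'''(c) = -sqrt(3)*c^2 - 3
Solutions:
 v(c) = C1*exp(-c*((6*sqrt(78) + 53)^(-1/3) + 2 + (6*sqrt(78) + 53)^(1/3))/12)*sin(sqrt(3)*c*(-(6*sqrt(78) + 53)^(1/3) + (6*sqrt(78) + 53)^(-1/3))/12) + C2*exp(-c*((6*sqrt(78) + 53)^(-1/3) + 2 + (6*sqrt(78) + 53)^(1/3))/12)*cos(sqrt(3)*c*(-(6*sqrt(78) + 53)^(1/3) + (6*sqrt(78) + 53)^(-1/3))/12) + C3*exp(c*(-1 + (6*sqrt(78) + 53)^(-1/3) + (6*sqrt(78) + 53)^(1/3))/6) - sqrt(3)*c^2 - 2*sqrt(3) - 3


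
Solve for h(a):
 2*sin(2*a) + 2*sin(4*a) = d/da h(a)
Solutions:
 h(a) = C1 - cos(2*a) - cos(4*a)/2


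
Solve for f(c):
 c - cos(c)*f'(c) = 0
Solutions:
 f(c) = C1 + Integral(c/cos(c), c)


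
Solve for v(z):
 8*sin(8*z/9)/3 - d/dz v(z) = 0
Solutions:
 v(z) = C1 - 3*cos(8*z/9)


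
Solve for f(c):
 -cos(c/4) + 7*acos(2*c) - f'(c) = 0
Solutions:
 f(c) = C1 + 7*c*acos(2*c) - 7*sqrt(1 - 4*c^2)/2 - 4*sin(c/4)


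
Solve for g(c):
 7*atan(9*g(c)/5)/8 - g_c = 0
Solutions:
 Integral(1/atan(9*_y/5), (_y, g(c))) = C1 + 7*c/8


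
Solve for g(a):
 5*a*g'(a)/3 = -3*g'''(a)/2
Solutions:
 g(a) = C1 + Integral(C2*airyai(-30^(1/3)*a/3) + C3*airybi(-30^(1/3)*a/3), a)


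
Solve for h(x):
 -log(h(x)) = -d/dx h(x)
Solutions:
 li(h(x)) = C1 + x


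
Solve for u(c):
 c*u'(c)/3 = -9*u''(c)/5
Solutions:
 u(c) = C1 + C2*erf(sqrt(30)*c/18)


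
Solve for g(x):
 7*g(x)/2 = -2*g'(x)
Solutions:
 g(x) = C1*exp(-7*x/4)


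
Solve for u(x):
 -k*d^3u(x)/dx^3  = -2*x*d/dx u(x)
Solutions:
 u(x) = C1 + Integral(C2*airyai(2^(1/3)*x*(1/k)^(1/3)) + C3*airybi(2^(1/3)*x*(1/k)^(1/3)), x)


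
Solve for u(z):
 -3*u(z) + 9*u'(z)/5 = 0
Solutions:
 u(z) = C1*exp(5*z/3)


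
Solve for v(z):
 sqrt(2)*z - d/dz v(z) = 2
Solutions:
 v(z) = C1 + sqrt(2)*z^2/2 - 2*z


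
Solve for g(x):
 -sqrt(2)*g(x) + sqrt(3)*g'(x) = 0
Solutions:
 g(x) = C1*exp(sqrt(6)*x/3)


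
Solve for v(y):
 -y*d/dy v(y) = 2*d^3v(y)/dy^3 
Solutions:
 v(y) = C1 + Integral(C2*airyai(-2^(2/3)*y/2) + C3*airybi(-2^(2/3)*y/2), y)


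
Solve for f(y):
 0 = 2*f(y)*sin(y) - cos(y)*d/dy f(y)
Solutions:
 f(y) = C1/cos(y)^2


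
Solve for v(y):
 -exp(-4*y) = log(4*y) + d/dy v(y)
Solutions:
 v(y) = C1 - y*log(y) + y*(1 - 2*log(2)) + exp(-4*y)/4


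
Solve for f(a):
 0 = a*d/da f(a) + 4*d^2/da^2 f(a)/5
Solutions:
 f(a) = C1 + C2*erf(sqrt(10)*a/4)


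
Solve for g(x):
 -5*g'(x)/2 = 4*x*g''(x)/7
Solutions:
 g(x) = C1 + C2/x^(27/8)


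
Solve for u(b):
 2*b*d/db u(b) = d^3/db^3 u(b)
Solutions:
 u(b) = C1 + Integral(C2*airyai(2^(1/3)*b) + C3*airybi(2^(1/3)*b), b)


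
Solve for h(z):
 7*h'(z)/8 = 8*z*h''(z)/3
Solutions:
 h(z) = C1 + C2*z^(85/64)


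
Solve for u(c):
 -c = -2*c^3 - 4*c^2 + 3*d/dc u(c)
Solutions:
 u(c) = C1 + c^4/6 + 4*c^3/9 - c^2/6


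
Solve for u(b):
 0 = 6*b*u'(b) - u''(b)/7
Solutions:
 u(b) = C1 + C2*erfi(sqrt(21)*b)


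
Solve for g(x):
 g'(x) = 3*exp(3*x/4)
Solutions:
 g(x) = C1 + 4*exp(3*x/4)


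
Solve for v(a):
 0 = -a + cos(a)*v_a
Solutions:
 v(a) = C1 + Integral(a/cos(a), a)


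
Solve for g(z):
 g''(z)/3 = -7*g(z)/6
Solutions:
 g(z) = C1*sin(sqrt(14)*z/2) + C2*cos(sqrt(14)*z/2)


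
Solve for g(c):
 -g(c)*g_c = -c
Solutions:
 g(c) = -sqrt(C1 + c^2)
 g(c) = sqrt(C1 + c^2)


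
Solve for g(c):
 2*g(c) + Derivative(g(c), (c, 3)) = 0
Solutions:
 g(c) = C3*exp(-2^(1/3)*c) + (C1*sin(2^(1/3)*sqrt(3)*c/2) + C2*cos(2^(1/3)*sqrt(3)*c/2))*exp(2^(1/3)*c/2)


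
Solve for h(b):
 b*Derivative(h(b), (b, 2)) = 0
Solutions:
 h(b) = C1 + C2*b


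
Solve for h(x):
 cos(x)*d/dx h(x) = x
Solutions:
 h(x) = C1 + Integral(x/cos(x), x)


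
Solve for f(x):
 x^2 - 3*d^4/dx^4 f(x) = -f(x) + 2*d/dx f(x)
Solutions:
 f(x) = C1*exp(x*(-2^(2/3) + 2^(1/3) + 2)/6)*sin(2^(1/3)*sqrt(3)*x*(1 + 2^(1/3))/6) + C2*exp(x*(-2^(2/3) + 2^(1/3) + 2)/6)*cos(2^(1/3)*sqrt(3)*x*(1 + 2^(1/3))/6) + C3*exp(-x) + C4*exp(x*(-2^(1/3) + 1 + 2^(2/3))/3) - x^2 - 4*x - 8


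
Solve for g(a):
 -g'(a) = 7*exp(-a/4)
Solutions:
 g(a) = C1 + 28*exp(-a/4)


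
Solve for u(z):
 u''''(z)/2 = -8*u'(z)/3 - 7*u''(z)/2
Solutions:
 u(z) = C1 + C2*exp(-3^(1/3)*z*(-(24 + sqrt(1605))^(1/3) + 7*3^(1/3)/(24 + sqrt(1605))^(1/3))/6)*sin(3^(1/6)*z*(21/(24 + sqrt(1605))^(1/3) + 3^(2/3)*(24 + sqrt(1605))^(1/3))/6) + C3*exp(-3^(1/3)*z*(-(24 + sqrt(1605))^(1/3) + 7*3^(1/3)/(24 + sqrt(1605))^(1/3))/6)*cos(3^(1/6)*z*(21/(24 + sqrt(1605))^(1/3) + 3^(2/3)*(24 + sqrt(1605))^(1/3))/6) + C4*exp(3^(1/3)*z*(-(24 + sqrt(1605))^(1/3) + 7*3^(1/3)/(24 + sqrt(1605))^(1/3))/3)


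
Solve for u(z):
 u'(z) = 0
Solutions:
 u(z) = C1


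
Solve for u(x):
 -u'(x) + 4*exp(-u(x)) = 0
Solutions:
 u(x) = log(C1 + 4*x)


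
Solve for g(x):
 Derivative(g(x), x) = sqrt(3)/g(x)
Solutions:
 g(x) = -sqrt(C1 + 2*sqrt(3)*x)
 g(x) = sqrt(C1 + 2*sqrt(3)*x)


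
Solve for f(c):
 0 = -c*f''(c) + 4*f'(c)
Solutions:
 f(c) = C1 + C2*c^5


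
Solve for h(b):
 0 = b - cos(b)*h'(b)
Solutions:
 h(b) = C1 + Integral(b/cos(b), b)


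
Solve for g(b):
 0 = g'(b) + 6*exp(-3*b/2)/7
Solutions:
 g(b) = C1 + 4*exp(-3*b/2)/7


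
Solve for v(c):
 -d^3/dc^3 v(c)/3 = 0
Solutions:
 v(c) = C1 + C2*c + C3*c^2


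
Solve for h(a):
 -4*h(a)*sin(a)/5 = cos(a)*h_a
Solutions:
 h(a) = C1*cos(a)^(4/5)


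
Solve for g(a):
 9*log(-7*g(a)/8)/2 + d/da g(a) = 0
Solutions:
 2*Integral(1/(log(-_y) - 3*log(2) + log(7)), (_y, g(a)))/9 = C1 - a


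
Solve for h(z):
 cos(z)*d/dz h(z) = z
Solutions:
 h(z) = C1 + Integral(z/cos(z), z)


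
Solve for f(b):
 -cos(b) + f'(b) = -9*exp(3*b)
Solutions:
 f(b) = C1 - 3*exp(3*b) + sin(b)


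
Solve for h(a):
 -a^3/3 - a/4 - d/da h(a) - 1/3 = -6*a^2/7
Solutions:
 h(a) = C1 - a^4/12 + 2*a^3/7 - a^2/8 - a/3


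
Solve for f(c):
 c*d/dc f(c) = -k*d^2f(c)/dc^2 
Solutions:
 f(c) = C1 + C2*sqrt(k)*erf(sqrt(2)*c*sqrt(1/k)/2)


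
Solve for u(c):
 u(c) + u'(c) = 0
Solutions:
 u(c) = C1*exp(-c)


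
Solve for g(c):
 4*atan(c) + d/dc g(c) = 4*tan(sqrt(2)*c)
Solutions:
 g(c) = C1 - 4*c*atan(c) + 2*log(c^2 + 1) - 2*sqrt(2)*log(cos(sqrt(2)*c))


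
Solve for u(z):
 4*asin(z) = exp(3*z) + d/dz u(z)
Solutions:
 u(z) = C1 + 4*z*asin(z) + 4*sqrt(1 - z^2) - exp(3*z)/3


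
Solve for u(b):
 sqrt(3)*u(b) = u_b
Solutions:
 u(b) = C1*exp(sqrt(3)*b)


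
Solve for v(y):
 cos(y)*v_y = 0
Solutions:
 v(y) = C1


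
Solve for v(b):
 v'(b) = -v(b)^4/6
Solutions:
 v(b) = 2^(1/3)*(1/(C1 + b))^(1/3)
 v(b) = 2^(1/3)*(-1 - sqrt(3)*I)*(1/(C1 + b))^(1/3)/2
 v(b) = 2^(1/3)*(-1 + sqrt(3)*I)*(1/(C1 + b))^(1/3)/2


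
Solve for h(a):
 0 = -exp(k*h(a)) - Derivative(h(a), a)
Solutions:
 h(a) = Piecewise((log(1/(C1*k + a*k))/k, Ne(k, 0)), (nan, True))
 h(a) = Piecewise((C1 - a, Eq(k, 0)), (nan, True))


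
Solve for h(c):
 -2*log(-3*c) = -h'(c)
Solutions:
 h(c) = C1 + 2*c*log(-c) + 2*c*(-1 + log(3))


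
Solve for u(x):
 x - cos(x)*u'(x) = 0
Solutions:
 u(x) = C1 + Integral(x/cos(x), x)


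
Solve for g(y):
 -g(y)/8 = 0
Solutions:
 g(y) = 0


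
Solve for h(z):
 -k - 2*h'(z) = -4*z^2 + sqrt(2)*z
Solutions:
 h(z) = C1 - k*z/2 + 2*z^3/3 - sqrt(2)*z^2/4


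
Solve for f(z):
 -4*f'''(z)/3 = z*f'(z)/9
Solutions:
 f(z) = C1 + Integral(C2*airyai(-18^(1/3)*z/6) + C3*airybi(-18^(1/3)*z/6), z)


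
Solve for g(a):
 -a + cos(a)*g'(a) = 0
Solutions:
 g(a) = C1 + Integral(a/cos(a), a)


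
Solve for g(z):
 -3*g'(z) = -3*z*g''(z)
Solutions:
 g(z) = C1 + C2*z^2


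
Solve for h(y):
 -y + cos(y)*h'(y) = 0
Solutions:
 h(y) = C1 + Integral(y/cos(y), y)


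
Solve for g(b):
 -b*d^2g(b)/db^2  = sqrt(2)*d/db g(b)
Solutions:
 g(b) = C1 + C2*b^(1 - sqrt(2))


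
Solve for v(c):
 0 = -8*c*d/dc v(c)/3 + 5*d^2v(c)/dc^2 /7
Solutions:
 v(c) = C1 + C2*erfi(2*sqrt(105)*c/15)


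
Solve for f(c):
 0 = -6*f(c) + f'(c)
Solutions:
 f(c) = C1*exp(6*c)


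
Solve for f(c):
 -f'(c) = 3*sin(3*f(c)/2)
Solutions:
 f(c) = -2*acos((-C1 - exp(9*c))/(C1 - exp(9*c)))/3 + 4*pi/3
 f(c) = 2*acos((-C1 - exp(9*c))/(C1 - exp(9*c)))/3


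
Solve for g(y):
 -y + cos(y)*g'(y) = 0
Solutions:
 g(y) = C1 + Integral(y/cos(y), y)


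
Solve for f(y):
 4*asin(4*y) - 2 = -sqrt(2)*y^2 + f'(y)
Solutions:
 f(y) = C1 + sqrt(2)*y^3/3 + 4*y*asin(4*y) - 2*y + sqrt(1 - 16*y^2)


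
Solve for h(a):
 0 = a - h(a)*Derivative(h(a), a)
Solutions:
 h(a) = -sqrt(C1 + a^2)
 h(a) = sqrt(C1 + a^2)


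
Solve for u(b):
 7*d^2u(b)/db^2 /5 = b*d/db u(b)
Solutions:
 u(b) = C1 + C2*erfi(sqrt(70)*b/14)


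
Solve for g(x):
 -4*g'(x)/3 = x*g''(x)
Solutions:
 g(x) = C1 + C2/x^(1/3)


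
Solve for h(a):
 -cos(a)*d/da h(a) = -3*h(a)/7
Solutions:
 h(a) = C1*(sin(a) + 1)^(3/14)/(sin(a) - 1)^(3/14)


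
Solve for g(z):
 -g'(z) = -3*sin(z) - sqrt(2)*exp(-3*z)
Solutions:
 g(z) = C1 - 3*cos(z) - sqrt(2)*exp(-3*z)/3


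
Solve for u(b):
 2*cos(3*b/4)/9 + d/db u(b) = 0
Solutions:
 u(b) = C1 - 8*sin(3*b/4)/27


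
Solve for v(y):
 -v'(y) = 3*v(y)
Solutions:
 v(y) = C1*exp(-3*y)


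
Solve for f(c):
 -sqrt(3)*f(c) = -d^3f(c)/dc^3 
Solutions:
 f(c) = C3*exp(3^(1/6)*c) + (C1*sin(3^(2/3)*c/2) + C2*cos(3^(2/3)*c/2))*exp(-3^(1/6)*c/2)


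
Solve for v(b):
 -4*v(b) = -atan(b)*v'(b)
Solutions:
 v(b) = C1*exp(4*Integral(1/atan(b), b))


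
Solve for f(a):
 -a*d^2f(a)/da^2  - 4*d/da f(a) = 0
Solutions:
 f(a) = C1 + C2/a^3


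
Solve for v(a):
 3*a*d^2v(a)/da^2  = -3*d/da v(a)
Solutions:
 v(a) = C1 + C2*log(a)


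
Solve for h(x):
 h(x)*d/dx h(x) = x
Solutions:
 h(x) = -sqrt(C1 + x^2)
 h(x) = sqrt(C1 + x^2)


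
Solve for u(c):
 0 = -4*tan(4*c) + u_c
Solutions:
 u(c) = C1 - log(cos(4*c))


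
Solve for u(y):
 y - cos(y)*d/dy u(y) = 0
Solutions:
 u(y) = C1 + Integral(y/cos(y), y)


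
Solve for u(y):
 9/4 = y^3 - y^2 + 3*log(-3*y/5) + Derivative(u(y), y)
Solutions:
 u(y) = C1 - y^4/4 + y^3/3 - 3*y*log(-y) + y*(-3*log(3) + 3*log(5) + 21/4)


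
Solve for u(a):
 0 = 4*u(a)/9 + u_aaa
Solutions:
 u(a) = C3*exp(-2^(2/3)*3^(1/3)*a/3) + (C1*sin(2^(2/3)*3^(5/6)*a/6) + C2*cos(2^(2/3)*3^(5/6)*a/6))*exp(2^(2/3)*3^(1/3)*a/6)


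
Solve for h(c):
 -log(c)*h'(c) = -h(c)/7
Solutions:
 h(c) = C1*exp(li(c)/7)


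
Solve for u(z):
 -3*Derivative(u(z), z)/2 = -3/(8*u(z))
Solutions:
 u(z) = -sqrt(C1 + 2*z)/2
 u(z) = sqrt(C1 + 2*z)/2


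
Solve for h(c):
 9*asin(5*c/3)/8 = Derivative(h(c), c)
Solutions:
 h(c) = C1 + 9*c*asin(5*c/3)/8 + 9*sqrt(9 - 25*c^2)/40


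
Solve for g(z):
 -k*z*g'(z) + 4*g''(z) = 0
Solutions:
 g(z) = Piecewise((-sqrt(2)*sqrt(pi)*C1*erf(sqrt(2)*z*sqrt(-k)/4)/sqrt(-k) - C2, (k > 0) | (k < 0)), (-C1*z - C2, True))


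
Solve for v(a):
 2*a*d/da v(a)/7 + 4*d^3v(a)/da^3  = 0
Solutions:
 v(a) = C1 + Integral(C2*airyai(-14^(2/3)*a/14) + C3*airybi(-14^(2/3)*a/14), a)


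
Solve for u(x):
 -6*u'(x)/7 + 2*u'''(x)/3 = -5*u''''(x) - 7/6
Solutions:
 u(x) = C1 + C2*exp(-x*(28*7^(1/3)/(135*sqrt(163689) + 54619)^(1/3) + 28 + 7^(2/3)*(135*sqrt(163689) + 54619)^(1/3))/630)*sin(sqrt(3)*7^(1/3)*x*(-7^(1/3)*(135*sqrt(163689) + 54619)^(1/3) + 28/(135*sqrt(163689) + 54619)^(1/3))/630) + C3*exp(-x*(28*7^(1/3)/(135*sqrt(163689) + 54619)^(1/3) + 28 + 7^(2/3)*(135*sqrt(163689) + 54619)^(1/3))/630)*cos(sqrt(3)*7^(1/3)*x*(-7^(1/3)*(135*sqrt(163689) + 54619)^(1/3) + 28/(135*sqrt(163689) + 54619)^(1/3))/630) + C4*exp(x*(-14 + 28*7^(1/3)/(135*sqrt(163689) + 54619)^(1/3) + 7^(2/3)*(135*sqrt(163689) + 54619)^(1/3))/315) + 49*x/36


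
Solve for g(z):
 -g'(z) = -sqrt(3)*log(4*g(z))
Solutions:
 -sqrt(3)*Integral(1/(log(_y) + 2*log(2)), (_y, g(z)))/3 = C1 - z


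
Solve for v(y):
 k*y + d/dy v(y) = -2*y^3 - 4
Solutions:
 v(y) = C1 - k*y^2/2 - y^4/2 - 4*y


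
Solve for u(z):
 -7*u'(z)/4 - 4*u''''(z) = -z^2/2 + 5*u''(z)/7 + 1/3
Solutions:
 u(z) = C1 + C2*exp(-42^(1/3)*z*(-(3087 + sqrt(9571569))^(1/3) + 10*42^(1/3)/(3087 + sqrt(9571569))^(1/3))/168)*sin(14^(1/3)*3^(1/6)*z*(30*14^(1/3)/(3087 + sqrt(9571569))^(1/3) + 3^(2/3)*(3087 + sqrt(9571569))^(1/3))/168) + C3*exp(-42^(1/3)*z*(-(3087 + sqrt(9571569))^(1/3) + 10*42^(1/3)/(3087 + sqrt(9571569))^(1/3))/168)*cos(14^(1/3)*3^(1/6)*z*(30*14^(1/3)/(3087 + sqrt(9571569))^(1/3) + 3^(2/3)*(3087 + sqrt(9571569))^(1/3))/168) + C4*exp(42^(1/3)*z*(-(3087 + sqrt(9571569))^(1/3) + 10*42^(1/3)/(3087 + sqrt(9571569))^(1/3))/84) + 2*z^3/21 - 40*z^2/343 - 4804*z/50421


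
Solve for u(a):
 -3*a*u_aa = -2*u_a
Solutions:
 u(a) = C1 + C2*a^(5/3)


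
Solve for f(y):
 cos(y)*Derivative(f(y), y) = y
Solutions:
 f(y) = C1 + Integral(y/cos(y), y)


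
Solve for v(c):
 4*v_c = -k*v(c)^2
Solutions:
 v(c) = 4/(C1 + c*k)


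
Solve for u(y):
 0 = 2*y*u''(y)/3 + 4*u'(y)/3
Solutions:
 u(y) = C1 + C2/y


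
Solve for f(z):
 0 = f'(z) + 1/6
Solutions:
 f(z) = C1 - z/6


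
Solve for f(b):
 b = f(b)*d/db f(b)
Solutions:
 f(b) = -sqrt(C1 + b^2)
 f(b) = sqrt(C1 + b^2)


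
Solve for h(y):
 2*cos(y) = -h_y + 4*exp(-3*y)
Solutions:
 h(y) = C1 - 2*sin(y) - 4*exp(-3*y)/3


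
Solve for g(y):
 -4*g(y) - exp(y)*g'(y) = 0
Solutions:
 g(y) = C1*exp(4*exp(-y))


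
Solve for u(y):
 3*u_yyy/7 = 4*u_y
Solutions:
 u(y) = C1 + C2*exp(-2*sqrt(21)*y/3) + C3*exp(2*sqrt(21)*y/3)


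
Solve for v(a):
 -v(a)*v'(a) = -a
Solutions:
 v(a) = -sqrt(C1 + a^2)
 v(a) = sqrt(C1 + a^2)


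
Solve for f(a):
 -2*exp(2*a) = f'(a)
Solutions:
 f(a) = C1 - exp(2*a)


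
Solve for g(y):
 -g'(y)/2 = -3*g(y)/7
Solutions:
 g(y) = C1*exp(6*y/7)


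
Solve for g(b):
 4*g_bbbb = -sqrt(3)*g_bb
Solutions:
 g(b) = C1 + C2*b + C3*sin(3^(1/4)*b/2) + C4*cos(3^(1/4)*b/2)


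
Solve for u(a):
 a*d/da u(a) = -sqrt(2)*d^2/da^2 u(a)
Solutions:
 u(a) = C1 + C2*erf(2^(1/4)*a/2)


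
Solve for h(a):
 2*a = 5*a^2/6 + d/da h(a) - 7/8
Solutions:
 h(a) = C1 - 5*a^3/18 + a^2 + 7*a/8


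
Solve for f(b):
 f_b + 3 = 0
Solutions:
 f(b) = C1 - 3*b


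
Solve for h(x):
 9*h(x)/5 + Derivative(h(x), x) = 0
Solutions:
 h(x) = C1*exp(-9*x/5)


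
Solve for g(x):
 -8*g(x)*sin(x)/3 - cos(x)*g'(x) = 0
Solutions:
 g(x) = C1*cos(x)^(8/3)


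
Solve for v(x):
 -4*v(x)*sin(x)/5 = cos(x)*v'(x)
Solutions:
 v(x) = C1*cos(x)^(4/5)


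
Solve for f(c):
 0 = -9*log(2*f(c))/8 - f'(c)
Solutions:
 8*Integral(1/(log(_y) + log(2)), (_y, f(c)))/9 = C1 - c


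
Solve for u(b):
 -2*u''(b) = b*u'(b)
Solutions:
 u(b) = C1 + C2*erf(b/2)


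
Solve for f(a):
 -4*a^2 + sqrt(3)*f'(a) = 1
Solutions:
 f(a) = C1 + 4*sqrt(3)*a^3/9 + sqrt(3)*a/3


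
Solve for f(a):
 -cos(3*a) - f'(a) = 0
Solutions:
 f(a) = C1 - sin(3*a)/3


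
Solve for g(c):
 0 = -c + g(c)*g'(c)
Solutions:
 g(c) = -sqrt(C1 + c^2)
 g(c) = sqrt(C1 + c^2)


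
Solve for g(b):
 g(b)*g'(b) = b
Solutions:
 g(b) = -sqrt(C1 + b^2)
 g(b) = sqrt(C1 + b^2)


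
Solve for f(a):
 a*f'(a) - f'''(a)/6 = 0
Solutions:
 f(a) = C1 + Integral(C2*airyai(6^(1/3)*a) + C3*airybi(6^(1/3)*a), a)


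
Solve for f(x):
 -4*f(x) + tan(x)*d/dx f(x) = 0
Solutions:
 f(x) = C1*sin(x)^4


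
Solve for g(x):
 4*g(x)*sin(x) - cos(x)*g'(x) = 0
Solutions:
 g(x) = C1/cos(x)^4


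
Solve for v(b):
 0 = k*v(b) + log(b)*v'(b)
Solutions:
 v(b) = C1*exp(-k*li(b))


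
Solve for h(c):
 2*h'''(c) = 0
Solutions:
 h(c) = C1 + C2*c + C3*c^2


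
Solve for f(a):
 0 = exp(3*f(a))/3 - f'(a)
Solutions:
 f(a) = log(-1/(C1 + a))/3
 f(a) = log((-1/(C1 + a))^(1/3)*(-1 - sqrt(3)*I)/2)
 f(a) = log((-1/(C1 + a))^(1/3)*(-1 + sqrt(3)*I)/2)


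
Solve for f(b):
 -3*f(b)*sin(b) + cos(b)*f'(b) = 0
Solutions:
 f(b) = C1/cos(b)^3


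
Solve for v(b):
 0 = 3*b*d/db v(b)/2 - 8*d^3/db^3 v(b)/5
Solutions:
 v(b) = C1 + Integral(C2*airyai(15^(1/3)*2^(2/3)*b/4) + C3*airybi(15^(1/3)*2^(2/3)*b/4), b)


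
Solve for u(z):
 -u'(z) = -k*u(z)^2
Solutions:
 u(z) = -1/(C1 + k*z)


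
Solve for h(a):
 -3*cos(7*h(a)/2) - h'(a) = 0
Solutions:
 h(a) = -2*asin((C1 + exp(21*a))/(C1 - exp(21*a)))/7 + 2*pi/7
 h(a) = 2*asin((C1 + exp(21*a))/(C1 - exp(21*a)))/7


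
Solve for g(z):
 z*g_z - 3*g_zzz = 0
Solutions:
 g(z) = C1 + Integral(C2*airyai(3^(2/3)*z/3) + C3*airybi(3^(2/3)*z/3), z)


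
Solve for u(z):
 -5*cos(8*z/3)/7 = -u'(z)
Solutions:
 u(z) = C1 + 15*sin(8*z/3)/56


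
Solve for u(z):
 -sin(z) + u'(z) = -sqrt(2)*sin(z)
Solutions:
 u(z) = C1 - cos(z) + sqrt(2)*cos(z)


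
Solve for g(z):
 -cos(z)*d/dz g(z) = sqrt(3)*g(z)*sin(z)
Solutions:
 g(z) = C1*cos(z)^(sqrt(3))


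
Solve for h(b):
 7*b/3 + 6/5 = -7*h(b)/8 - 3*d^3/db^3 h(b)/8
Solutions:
 h(b) = C3*exp(-3^(2/3)*7^(1/3)*b/3) - 8*b/3 + (C1*sin(3^(1/6)*7^(1/3)*b/2) + C2*cos(3^(1/6)*7^(1/3)*b/2))*exp(3^(2/3)*7^(1/3)*b/6) - 48/35


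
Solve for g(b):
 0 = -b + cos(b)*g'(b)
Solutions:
 g(b) = C1 + Integral(b/cos(b), b)


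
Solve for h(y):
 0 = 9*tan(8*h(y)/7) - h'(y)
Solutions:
 h(y) = -7*asin(C1*exp(72*y/7))/8 + 7*pi/8
 h(y) = 7*asin(C1*exp(72*y/7))/8


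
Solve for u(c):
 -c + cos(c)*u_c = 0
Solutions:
 u(c) = C1 + Integral(c/cos(c), c)


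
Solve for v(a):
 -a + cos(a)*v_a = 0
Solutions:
 v(a) = C1 + Integral(a/cos(a), a)


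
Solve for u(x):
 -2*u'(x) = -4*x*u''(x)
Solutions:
 u(x) = C1 + C2*x^(3/2)


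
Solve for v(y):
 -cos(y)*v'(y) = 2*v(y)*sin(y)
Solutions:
 v(y) = C1*cos(y)^2


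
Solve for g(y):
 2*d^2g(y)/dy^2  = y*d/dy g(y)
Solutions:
 g(y) = C1 + C2*erfi(y/2)


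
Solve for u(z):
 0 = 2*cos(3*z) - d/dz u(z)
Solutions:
 u(z) = C1 + 2*sin(3*z)/3


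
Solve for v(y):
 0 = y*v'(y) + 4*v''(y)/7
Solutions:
 v(y) = C1 + C2*erf(sqrt(14)*y/4)


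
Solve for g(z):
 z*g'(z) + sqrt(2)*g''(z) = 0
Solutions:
 g(z) = C1 + C2*erf(2^(1/4)*z/2)


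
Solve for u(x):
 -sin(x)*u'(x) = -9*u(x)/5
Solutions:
 u(x) = C1*(cos(x) - 1)^(9/10)/(cos(x) + 1)^(9/10)


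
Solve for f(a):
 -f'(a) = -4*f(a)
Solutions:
 f(a) = C1*exp(4*a)


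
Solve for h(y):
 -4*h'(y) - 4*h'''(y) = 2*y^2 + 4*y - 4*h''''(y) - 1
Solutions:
 h(y) = C1 + C2*exp(y*(-2^(2/3)*(3*sqrt(93) + 29)^(1/3) - 2*2^(1/3)/(3*sqrt(93) + 29)^(1/3) + 4)/12)*sin(2^(1/3)*sqrt(3)*y*(-2^(1/3)*(3*sqrt(93) + 29)^(1/3) + 2/(3*sqrt(93) + 29)^(1/3))/12) + C3*exp(y*(-2^(2/3)*(3*sqrt(93) + 29)^(1/3) - 2*2^(1/3)/(3*sqrt(93) + 29)^(1/3) + 4)/12)*cos(2^(1/3)*sqrt(3)*y*(-2^(1/3)*(3*sqrt(93) + 29)^(1/3) + 2/(3*sqrt(93) + 29)^(1/3))/12) + C4*exp(y*(2*2^(1/3)/(3*sqrt(93) + 29)^(1/3) + 2 + 2^(2/3)*(3*sqrt(93) + 29)^(1/3))/6) - y^3/6 - y^2/2 + 5*y/4


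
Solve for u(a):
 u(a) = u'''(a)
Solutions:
 u(a) = C3*exp(a) + (C1*sin(sqrt(3)*a/2) + C2*cos(sqrt(3)*a/2))*exp(-a/2)


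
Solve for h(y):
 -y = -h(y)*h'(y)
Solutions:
 h(y) = -sqrt(C1 + y^2)
 h(y) = sqrt(C1 + y^2)


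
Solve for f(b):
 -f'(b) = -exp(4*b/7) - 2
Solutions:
 f(b) = C1 + 2*b + 7*exp(4*b/7)/4


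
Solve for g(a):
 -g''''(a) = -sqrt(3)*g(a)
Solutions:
 g(a) = C1*exp(-3^(1/8)*a) + C2*exp(3^(1/8)*a) + C3*sin(3^(1/8)*a) + C4*cos(3^(1/8)*a)


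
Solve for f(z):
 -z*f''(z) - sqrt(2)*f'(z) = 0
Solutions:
 f(z) = C1 + C2*z^(1 - sqrt(2))


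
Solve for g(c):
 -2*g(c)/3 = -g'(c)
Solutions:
 g(c) = C1*exp(2*c/3)


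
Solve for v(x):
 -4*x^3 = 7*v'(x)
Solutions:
 v(x) = C1 - x^4/7


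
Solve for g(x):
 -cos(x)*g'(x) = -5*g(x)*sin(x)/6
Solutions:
 g(x) = C1/cos(x)^(5/6)


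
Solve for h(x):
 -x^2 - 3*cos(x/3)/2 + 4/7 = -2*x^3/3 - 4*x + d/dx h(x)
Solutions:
 h(x) = C1 + x^4/6 - x^3/3 + 2*x^2 + 4*x/7 - 9*sin(x/3)/2


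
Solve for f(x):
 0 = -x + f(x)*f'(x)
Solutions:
 f(x) = -sqrt(C1 + x^2)
 f(x) = sqrt(C1 + x^2)


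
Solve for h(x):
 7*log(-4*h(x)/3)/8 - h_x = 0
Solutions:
 -8*Integral(1/(log(-_y) - log(3) + 2*log(2)), (_y, h(x)))/7 = C1 - x


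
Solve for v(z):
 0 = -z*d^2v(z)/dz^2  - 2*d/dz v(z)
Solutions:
 v(z) = C1 + C2/z


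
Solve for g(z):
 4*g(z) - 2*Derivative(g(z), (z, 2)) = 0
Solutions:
 g(z) = C1*exp(-sqrt(2)*z) + C2*exp(sqrt(2)*z)


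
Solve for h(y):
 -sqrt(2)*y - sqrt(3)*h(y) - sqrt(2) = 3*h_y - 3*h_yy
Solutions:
 h(y) = C1*exp(y*(3 + sqrt(3)*sqrt(3 + 4*sqrt(3)))/6) + C2*exp(y*(-sqrt(3)*sqrt(3 + 4*sqrt(3)) + 3)/6) - sqrt(6)*y/3 - sqrt(6)/3 + sqrt(2)


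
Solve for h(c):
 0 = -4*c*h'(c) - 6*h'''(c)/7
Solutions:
 h(c) = C1 + Integral(C2*airyai(-14^(1/3)*3^(2/3)*c/3) + C3*airybi(-14^(1/3)*3^(2/3)*c/3), c)


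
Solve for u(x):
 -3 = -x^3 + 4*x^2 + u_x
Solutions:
 u(x) = C1 + x^4/4 - 4*x^3/3 - 3*x


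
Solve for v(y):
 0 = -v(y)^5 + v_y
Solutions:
 v(y) = -(-1/(C1 + 4*y))^(1/4)
 v(y) = (-1/(C1 + 4*y))^(1/4)
 v(y) = -I*(-1/(C1 + 4*y))^(1/4)
 v(y) = I*(-1/(C1 + 4*y))^(1/4)


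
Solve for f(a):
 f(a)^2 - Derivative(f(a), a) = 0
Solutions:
 f(a) = -1/(C1 + a)


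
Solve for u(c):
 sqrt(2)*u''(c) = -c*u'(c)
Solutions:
 u(c) = C1 + C2*erf(2^(1/4)*c/2)


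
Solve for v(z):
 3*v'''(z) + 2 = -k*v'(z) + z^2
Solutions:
 v(z) = C1 + C2*exp(-sqrt(3)*z*sqrt(-k)/3) + C3*exp(sqrt(3)*z*sqrt(-k)/3) + z^3/(3*k) - 2*z/k - 6*z/k^2


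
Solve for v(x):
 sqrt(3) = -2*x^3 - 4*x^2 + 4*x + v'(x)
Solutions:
 v(x) = C1 + x^4/2 + 4*x^3/3 - 2*x^2 + sqrt(3)*x


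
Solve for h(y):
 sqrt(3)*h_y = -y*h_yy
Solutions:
 h(y) = C1 + C2*y^(1 - sqrt(3))


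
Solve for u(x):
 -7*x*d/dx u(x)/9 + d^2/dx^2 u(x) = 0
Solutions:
 u(x) = C1 + C2*erfi(sqrt(14)*x/6)


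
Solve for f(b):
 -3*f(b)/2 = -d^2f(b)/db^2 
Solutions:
 f(b) = C1*exp(-sqrt(6)*b/2) + C2*exp(sqrt(6)*b/2)


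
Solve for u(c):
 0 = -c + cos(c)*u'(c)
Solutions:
 u(c) = C1 + Integral(c/cos(c), c)


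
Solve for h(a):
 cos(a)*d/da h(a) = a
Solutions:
 h(a) = C1 + Integral(a/cos(a), a)


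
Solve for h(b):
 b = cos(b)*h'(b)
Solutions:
 h(b) = C1 + Integral(b/cos(b), b)


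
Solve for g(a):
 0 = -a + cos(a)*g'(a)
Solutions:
 g(a) = C1 + Integral(a/cos(a), a)


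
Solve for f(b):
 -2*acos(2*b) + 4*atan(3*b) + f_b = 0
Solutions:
 f(b) = C1 + 2*b*acos(2*b) - 4*b*atan(3*b) - sqrt(1 - 4*b^2) + 2*log(9*b^2 + 1)/3


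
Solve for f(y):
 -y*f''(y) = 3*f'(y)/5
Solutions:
 f(y) = C1 + C2*y^(2/5)


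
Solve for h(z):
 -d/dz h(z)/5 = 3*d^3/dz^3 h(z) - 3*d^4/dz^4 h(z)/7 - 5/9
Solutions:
 h(z) = C1 + C2*exp(z*(-10^(2/3)*7^(1/3)*(3*sqrt(989) + 499)^(1/3) - 70*10^(1/3)*7^(2/3)/(3*sqrt(989) + 499)^(1/3) + 140)/60)*sin(sqrt(3)*70^(1/3)*z*(-10^(1/3)*(3*sqrt(989) + 499)^(1/3) + 70*7^(1/3)/(3*sqrt(989) + 499)^(1/3))/60) + C3*exp(z*(-10^(2/3)*7^(1/3)*(3*sqrt(989) + 499)^(1/3) - 70*10^(1/3)*7^(2/3)/(3*sqrt(989) + 499)^(1/3) + 140)/60)*cos(sqrt(3)*70^(1/3)*z*(-10^(1/3)*(3*sqrt(989) + 499)^(1/3) + 70*7^(1/3)/(3*sqrt(989) + 499)^(1/3))/60) + C4*exp(z*(70*10^(1/3)*7^(2/3)/(3*sqrt(989) + 499)^(1/3) + 70 + 10^(2/3)*7^(1/3)*(3*sqrt(989) + 499)^(1/3))/30) + 25*z/9


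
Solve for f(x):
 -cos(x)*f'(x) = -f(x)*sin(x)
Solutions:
 f(x) = C1/cos(x)


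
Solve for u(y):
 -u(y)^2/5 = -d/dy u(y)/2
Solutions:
 u(y) = -5/(C1 + 2*y)


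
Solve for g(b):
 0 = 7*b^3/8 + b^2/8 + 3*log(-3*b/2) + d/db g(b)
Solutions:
 g(b) = C1 - 7*b^4/32 - b^3/24 - 3*b*log(-b) + 3*b*(-log(3) + log(2) + 1)


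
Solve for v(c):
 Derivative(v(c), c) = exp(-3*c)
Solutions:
 v(c) = C1 - exp(-3*c)/3


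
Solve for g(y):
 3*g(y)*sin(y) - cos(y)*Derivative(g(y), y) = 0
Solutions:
 g(y) = C1/cos(y)^3


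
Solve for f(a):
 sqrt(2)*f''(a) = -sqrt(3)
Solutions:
 f(a) = C1 + C2*a - sqrt(6)*a^2/4


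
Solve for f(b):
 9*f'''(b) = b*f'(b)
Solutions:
 f(b) = C1 + Integral(C2*airyai(3^(1/3)*b/3) + C3*airybi(3^(1/3)*b/3), b)


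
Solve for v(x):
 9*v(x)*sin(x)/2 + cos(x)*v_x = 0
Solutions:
 v(x) = C1*cos(x)^(9/2)


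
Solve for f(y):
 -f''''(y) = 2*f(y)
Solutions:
 f(y) = (C1*sin(2^(3/4)*y/2) + C2*cos(2^(3/4)*y/2))*exp(-2^(3/4)*y/2) + (C3*sin(2^(3/4)*y/2) + C4*cos(2^(3/4)*y/2))*exp(2^(3/4)*y/2)


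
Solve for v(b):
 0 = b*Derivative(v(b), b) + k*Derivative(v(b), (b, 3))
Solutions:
 v(b) = C1 + Integral(C2*airyai(b*(-1/k)^(1/3)) + C3*airybi(b*(-1/k)^(1/3)), b)


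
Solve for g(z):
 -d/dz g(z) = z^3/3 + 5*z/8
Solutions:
 g(z) = C1 - z^4/12 - 5*z^2/16


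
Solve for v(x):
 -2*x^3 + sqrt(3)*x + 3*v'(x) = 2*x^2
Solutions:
 v(x) = C1 + x^4/6 + 2*x^3/9 - sqrt(3)*x^2/6


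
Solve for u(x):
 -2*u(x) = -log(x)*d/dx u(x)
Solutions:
 u(x) = C1*exp(2*li(x))


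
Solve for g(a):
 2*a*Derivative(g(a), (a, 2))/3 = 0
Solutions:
 g(a) = C1 + C2*a


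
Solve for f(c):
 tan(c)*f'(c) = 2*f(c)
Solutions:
 f(c) = C1*sin(c)^2


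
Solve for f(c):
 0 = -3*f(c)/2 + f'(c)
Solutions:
 f(c) = C1*exp(3*c/2)


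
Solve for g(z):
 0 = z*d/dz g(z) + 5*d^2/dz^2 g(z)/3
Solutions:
 g(z) = C1 + C2*erf(sqrt(30)*z/10)


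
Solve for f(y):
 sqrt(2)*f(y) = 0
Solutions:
 f(y) = 0


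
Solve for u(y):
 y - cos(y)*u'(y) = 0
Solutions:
 u(y) = C1 + Integral(y/cos(y), y)


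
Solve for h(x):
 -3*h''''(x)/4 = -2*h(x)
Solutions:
 h(x) = C1*exp(-6^(3/4)*x/3) + C2*exp(6^(3/4)*x/3) + C3*sin(6^(3/4)*x/3) + C4*cos(6^(3/4)*x/3)


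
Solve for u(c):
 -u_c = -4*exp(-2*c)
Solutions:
 u(c) = C1 - 2*exp(-2*c)


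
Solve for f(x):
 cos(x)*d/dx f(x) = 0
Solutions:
 f(x) = C1


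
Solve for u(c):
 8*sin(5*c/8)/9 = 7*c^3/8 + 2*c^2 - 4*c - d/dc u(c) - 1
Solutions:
 u(c) = C1 + 7*c^4/32 + 2*c^3/3 - 2*c^2 - c + 64*cos(5*c/8)/45


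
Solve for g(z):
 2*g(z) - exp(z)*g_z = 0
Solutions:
 g(z) = C1*exp(-2*exp(-z))


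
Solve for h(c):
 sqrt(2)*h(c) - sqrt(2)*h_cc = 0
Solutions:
 h(c) = C1*exp(-c) + C2*exp(c)


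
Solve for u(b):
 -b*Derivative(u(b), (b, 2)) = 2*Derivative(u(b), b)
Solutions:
 u(b) = C1 + C2/b


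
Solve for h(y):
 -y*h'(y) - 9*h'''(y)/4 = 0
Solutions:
 h(y) = C1 + Integral(C2*airyai(-2^(2/3)*3^(1/3)*y/3) + C3*airybi(-2^(2/3)*3^(1/3)*y/3), y)


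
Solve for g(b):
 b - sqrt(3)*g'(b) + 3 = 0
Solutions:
 g(b) = C1 + sqrt(3)*b^2/6 + sqrt(3)*b


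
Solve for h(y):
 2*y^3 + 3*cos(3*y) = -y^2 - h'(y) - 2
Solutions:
 h(y) = C1 - y^4/2 - y^3/3 - 2*y - sin(3*y)


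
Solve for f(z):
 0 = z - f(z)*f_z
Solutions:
 f(z) = -sqrt(C1 + z^2)
 f(z) = sqrt(C1 + z^2)


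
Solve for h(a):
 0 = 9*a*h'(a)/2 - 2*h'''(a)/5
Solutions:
 h(a) = C1 + Integral(C2*airyai(90^(1/3)*a/2) + C3*airybi(90^(1/3)*a/2), a)


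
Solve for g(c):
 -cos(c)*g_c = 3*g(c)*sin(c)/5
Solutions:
 g(c) = C1*cos(c)^(3/5)


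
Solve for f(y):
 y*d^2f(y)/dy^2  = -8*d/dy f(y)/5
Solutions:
 f(y) = C1 + C2/y^(3/5)


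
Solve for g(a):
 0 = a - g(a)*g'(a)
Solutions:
 g(a) = -sqrt(C1 + a^2)
 g(a) = sqrt(C1 + a^2)


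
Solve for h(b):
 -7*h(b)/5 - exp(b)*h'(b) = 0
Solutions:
 h(b) = C1*exp(7*exp(-b)/5)


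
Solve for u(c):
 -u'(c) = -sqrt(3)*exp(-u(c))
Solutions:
 u(c) = log(C1 + sqrt(3)*c)


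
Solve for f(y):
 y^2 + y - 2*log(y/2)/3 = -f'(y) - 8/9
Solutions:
 f(y) = C1 - y^3/3 - y^2/2 + 2*y*log(y)/3 - 14*y/9 - 2*y*log(2)/3


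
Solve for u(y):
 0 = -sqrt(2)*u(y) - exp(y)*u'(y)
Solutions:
 u(y) = C1*exp(sqrt(2)*exp(-y))


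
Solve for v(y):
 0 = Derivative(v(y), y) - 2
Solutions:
 v(y) = C1 + 2*y


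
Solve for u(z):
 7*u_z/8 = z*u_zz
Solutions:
 u(z) = C1 + C2*z^(15/8)


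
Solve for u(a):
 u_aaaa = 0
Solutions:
 u(a) = C1 + C2*a + C3*a^2 + C4*a^3


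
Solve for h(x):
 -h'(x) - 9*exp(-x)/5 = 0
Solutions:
 h(x) = C1 + 9*exp(-x)/5


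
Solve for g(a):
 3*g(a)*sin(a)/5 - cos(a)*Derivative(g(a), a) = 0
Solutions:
 g(a) = C1/cos(a)^(3/5)


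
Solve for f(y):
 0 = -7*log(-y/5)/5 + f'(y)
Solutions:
 f(y) = C1 + 7*y*log(-y)/5 + 7*y*(-log(5) - 1)/5


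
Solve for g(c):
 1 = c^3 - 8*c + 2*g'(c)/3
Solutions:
 g(c) = C1 - 3*c^4/8 + 6*c^2 + 3*c/2


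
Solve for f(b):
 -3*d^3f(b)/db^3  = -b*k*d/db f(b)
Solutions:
 f(b) = C1 + Integral(C2*airyai(3^(2/3)*b*k^(1/3)/3) + C3*airybi(3^(2/3)*b*k^(1/3)/3), b)


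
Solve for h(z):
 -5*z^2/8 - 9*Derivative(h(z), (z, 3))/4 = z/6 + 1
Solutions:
 h(z) = C1 + C2*z + C3*z^2 - z^5/216 - z^4/324 - 2*z^3/27


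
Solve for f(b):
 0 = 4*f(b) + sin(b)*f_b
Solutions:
 f(b) = C1*(cos(b)^2 + 2*cos(b) + 1)/(cos(b)^2 - 2*cos(b) + 1)


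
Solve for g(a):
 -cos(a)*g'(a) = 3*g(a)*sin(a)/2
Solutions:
 g(a) = C1*cos(a)^(3/2)


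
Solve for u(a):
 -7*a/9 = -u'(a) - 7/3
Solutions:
 u(a) = C1 + 7*a^2/18 - 7*a/3


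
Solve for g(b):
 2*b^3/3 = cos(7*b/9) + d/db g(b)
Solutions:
 g(b) = C1 + b^4/6 - 9*sin(7*b/9)/7


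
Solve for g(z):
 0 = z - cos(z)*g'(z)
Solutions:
 g(z) = C1 + Integral(z/cos(z), z)


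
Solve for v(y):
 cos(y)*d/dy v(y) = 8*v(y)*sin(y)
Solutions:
 v(y) = C1/cos(y)^8


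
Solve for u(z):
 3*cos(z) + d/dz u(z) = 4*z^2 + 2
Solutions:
 u(z) = C1 + 4*z^3/3 + 2*z - 3*sin(z)


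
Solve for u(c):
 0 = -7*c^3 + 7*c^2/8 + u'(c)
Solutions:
 u(c) = C1 + 7*c^4/4 - 7*c^3/24


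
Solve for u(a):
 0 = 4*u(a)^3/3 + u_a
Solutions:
 u(a) = -sqrt(6)*sqrt(-1/(C1 - 4*a))/2
 u(a) = sqrt(6)*sqrt(-1/(C1 - 4*a))/2


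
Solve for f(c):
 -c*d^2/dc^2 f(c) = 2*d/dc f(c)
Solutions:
 f(c) = C1 + C2/c


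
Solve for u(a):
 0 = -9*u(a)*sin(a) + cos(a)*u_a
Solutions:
 u(a) = C1/cos(a)^9


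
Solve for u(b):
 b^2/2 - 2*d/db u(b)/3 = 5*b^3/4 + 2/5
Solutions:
 u(b) = C1 - 15*b^4/32 + b^3/4 - 3*b/5


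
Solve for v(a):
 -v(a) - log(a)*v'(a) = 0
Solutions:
 v(a) = C1*exp(-li(a))


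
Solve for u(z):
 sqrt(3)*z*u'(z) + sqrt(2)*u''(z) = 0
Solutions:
 u(z) = C1 + C2*erf(6^(1/4)*z/2)


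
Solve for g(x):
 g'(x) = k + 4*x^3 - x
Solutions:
 g(x) = C1 + k*x + x^4 - x^2/2


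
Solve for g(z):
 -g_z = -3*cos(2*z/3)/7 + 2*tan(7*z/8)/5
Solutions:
 g(z) = C1 + 16*log(cos(7*z/8))/35 + 9*sin(2*z/3)/14


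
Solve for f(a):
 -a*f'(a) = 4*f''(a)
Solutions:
 f(a) = C1 + C2*erf(sqrt(2)*a/4)


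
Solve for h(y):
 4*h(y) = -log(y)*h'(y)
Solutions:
 h(y) = C1*exp(-4*li(y))


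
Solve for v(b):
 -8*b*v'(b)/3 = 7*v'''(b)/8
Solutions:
 v(b) = C1 + Integral(C2*airyai(-4*21^(2/3)*b/21) + C3*airybi(-4*21^(2/3)*b/21), b)


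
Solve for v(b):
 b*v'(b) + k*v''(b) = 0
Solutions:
 v(b) = C1 + C2*sqrt(k)*erf(sqrt(2)*b*sqrt(1/k)/2)


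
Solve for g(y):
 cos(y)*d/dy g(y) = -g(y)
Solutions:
 g(y) = C1*sqrt(sin(y) - 1)/sqrt(sin(y) + 1)


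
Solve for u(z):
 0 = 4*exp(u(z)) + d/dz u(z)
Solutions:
 u(z) = log(1/(C1 + 4*z))


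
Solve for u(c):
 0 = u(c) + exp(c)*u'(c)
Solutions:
 u(c) = C1*exp(exp(-c))


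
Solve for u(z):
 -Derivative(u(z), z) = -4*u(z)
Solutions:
 u(z) = C1*exp(4*z)


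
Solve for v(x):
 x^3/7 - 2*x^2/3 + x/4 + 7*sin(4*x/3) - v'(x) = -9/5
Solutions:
 v(x) = C1 + x^4/28 - 2*x^3/9 + x^2/8 + 9*x/5 - 21*cos(4*x/3)/4


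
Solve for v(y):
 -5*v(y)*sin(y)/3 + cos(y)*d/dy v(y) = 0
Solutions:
 v(y) = C1/cos(y)^(5/3)


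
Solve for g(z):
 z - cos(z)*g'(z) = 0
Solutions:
 g(z) = C1 + Integral(z/cos(z), z)


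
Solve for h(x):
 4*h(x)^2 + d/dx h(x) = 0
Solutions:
 h(x) = 1/(C1 + 4*x)


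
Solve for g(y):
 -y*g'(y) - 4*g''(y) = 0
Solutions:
 g(y) = C1 + C2*erf(sqrt(2)*y/4)


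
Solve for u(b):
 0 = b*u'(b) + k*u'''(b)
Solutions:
 u(b) = C1 + Integral(C2*airyai(b*(-1/k)^(1/3)) + C3*airybi(b*(-1/k)^(1/3)), b)


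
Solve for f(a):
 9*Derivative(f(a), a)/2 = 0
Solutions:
 f(a) = C1


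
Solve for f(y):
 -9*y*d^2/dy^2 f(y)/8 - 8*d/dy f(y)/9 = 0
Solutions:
 f(y) = C1 + C2*y^(17/81)


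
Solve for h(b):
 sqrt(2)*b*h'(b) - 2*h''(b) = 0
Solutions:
 h(b) = C1 + C2*erfi(2^(1/4)*b/2)


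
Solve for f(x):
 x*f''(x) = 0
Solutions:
 f(x) = C1 + C2*x


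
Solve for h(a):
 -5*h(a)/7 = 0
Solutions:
 h(a) = 0


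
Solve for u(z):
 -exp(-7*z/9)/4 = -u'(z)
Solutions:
 u(z) = C1 - 9*exp(-7*z/9)/28


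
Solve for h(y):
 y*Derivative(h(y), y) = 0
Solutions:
 h(y) = C1


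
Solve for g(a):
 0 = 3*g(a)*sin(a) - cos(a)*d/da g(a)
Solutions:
 g(a) = C1/cos(a)^3


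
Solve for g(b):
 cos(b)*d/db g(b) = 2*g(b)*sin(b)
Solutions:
 g(b) = C1/cos(b)^2


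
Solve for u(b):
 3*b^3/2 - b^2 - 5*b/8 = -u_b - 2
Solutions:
 u(b) = C1 - 3*b^4/8 + b^3/3 + 5*b^2/16 - 2*b


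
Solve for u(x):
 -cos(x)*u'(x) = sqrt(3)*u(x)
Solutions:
 u(x) = C1*(sin(x) - 1)^(sqrt(3)/2)/(sin(x) + 1)^(sqrt(3)/2)


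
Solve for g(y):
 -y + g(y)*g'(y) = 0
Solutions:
 g(y) = -sqrt(C1 + y^2)
 g(y) = sqrt(C1 + y^2)


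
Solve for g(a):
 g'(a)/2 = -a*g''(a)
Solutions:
 g(a) = C1 + C2*sqrt(a)


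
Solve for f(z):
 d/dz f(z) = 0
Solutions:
 f(z) = C1


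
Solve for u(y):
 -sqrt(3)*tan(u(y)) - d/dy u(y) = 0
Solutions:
 u(y) = pi - asin(C1*exp(-sqrt(3)*y))
 u(y) = asin(C1*exp(-sqrt(3)*y))


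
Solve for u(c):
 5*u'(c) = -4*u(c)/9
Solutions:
 u(c) = C1*exp(-4*c/45)


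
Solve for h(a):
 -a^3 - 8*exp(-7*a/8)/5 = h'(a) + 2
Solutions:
 h(a) = C1 - a^4/4 - 2*a + 64*exp(-7*a/8)/35


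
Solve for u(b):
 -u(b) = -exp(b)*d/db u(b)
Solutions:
 u(b) = C1*exp(-exp(-b))


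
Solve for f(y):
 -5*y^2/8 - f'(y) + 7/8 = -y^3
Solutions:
 f(y) = C1 + y^4/4 - 5*y^3/24 + 7*y/8


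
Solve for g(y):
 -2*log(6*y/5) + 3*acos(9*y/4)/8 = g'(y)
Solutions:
 g(y) = C1 - 2*y*log(y) + 3*y*acos(9*y/4)/8 - 2*y*log(6) + 2*y + 2*y*log(5) - sqrt(16 - 81*y^2)/24


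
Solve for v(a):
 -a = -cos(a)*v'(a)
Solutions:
 v(a) = C1 + Integral(a/cos(a), a)


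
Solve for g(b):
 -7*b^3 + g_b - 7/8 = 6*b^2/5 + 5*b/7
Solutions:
 g(b) = C1 + 7*b^4/4 + 2*b^3/5 + 5*b^2/14 + 7*b/8


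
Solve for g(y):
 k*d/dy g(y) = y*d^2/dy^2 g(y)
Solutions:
 g(y) = C1 + y^(re(k) + 1)*(C2*sin(log(y)*Abs(im(k))) + C3*cos(log(y)*im(k)))


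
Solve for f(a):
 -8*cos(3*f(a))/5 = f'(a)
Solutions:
 8*a/5 - log(sin(3*f(a)) - 1)/6 + log(sin(3*f(a)) + 1)/6 = C1


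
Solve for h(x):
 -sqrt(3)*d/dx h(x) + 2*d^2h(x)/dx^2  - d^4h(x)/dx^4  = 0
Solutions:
 h(x) = C1 + C4*exp(-sqrt(3)*x) + (C2*sin(x/2) + C3*cos(x/2))*exp(sqrt(3)*x/2)


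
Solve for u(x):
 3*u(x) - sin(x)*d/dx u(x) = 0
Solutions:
 u(x) = C1*(cos(x) - 1)^(3/2)/(cos(x) + 1)^(3/2)


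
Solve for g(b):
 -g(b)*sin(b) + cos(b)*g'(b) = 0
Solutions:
 g(b) = C1/cos(b)


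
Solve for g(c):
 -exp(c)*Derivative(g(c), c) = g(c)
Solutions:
 g(c) = C1*exp(exp(-c))


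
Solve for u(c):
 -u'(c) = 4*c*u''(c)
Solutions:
 u(c) = C1 + C2*c^(3/4)


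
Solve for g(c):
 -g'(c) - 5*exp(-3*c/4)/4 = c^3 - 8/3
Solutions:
 g(c) = C1 - c^4/4 + 8*c/3 + 5*exp(-3*c/4)/3


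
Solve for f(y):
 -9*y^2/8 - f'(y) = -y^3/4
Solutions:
 f(y) = C1 + y^4/16 - 3*y^3/8


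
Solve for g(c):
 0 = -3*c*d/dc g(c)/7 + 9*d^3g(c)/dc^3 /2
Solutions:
 g(c) = C1 + Integral(C2*airyai(2^(1/3)*21^(2/3)*c/21) + C3*airybi(2^(1/3)*21^(2/3)*c/21), c)


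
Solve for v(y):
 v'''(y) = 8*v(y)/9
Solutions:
 v(y) = C3*exp(2*3^(1/3)*y/3) + (C1*sin(3^(5/6)*y/3) + C2*cos(3^(5/6)*y/3))*exp(-3^(1/3)*y/3)


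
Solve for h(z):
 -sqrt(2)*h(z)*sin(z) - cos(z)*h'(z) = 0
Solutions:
 h(z) = C1*cos(z)^(sqrt(2))


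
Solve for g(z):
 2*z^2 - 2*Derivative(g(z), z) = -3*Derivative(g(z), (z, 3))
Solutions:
 g(z) = C1 + C2*exp(-sqrt(6)*z/3) + C3*exp(sqrt(6)*z/3) + z^3/3 + 3*z


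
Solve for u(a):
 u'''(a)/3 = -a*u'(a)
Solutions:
 u(a) = C1 + Integral(C2*airyai(-3^(1/3)*a) + C3*airybi(-3^(1/3)*a), a)


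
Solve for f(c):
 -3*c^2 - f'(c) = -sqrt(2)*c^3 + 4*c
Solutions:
 f(c) = C1 + sqrt(2)*c^4/4 - c^3 - 2*c^2


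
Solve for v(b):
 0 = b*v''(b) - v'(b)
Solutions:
 v(b) = C1 + C2*b^2


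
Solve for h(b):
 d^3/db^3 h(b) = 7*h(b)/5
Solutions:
 h(b) = C3*exp(5^(2/3)*7^(1/3)*b/5) + (C1*sin(sqrt(3)*5^(2/3)*7^(1/3)*b/10) + C2*cos(sqrt(3)*5^(2/3)*7^(1/3)*b/10))*exp(-5^(2/3)*7^(1/3)*b/10)


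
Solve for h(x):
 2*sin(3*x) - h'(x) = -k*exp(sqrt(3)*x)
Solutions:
 h(x) = C1 + sqrt(3)*k*exp(sqrt(3)*x)/3 - 2*cos(3*x)/3


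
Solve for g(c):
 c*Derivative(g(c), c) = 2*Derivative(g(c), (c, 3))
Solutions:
 g(c) = C1 + Integral(C2*airyai(2^(2/3)*c/2) + C3*airybi(2^(2/3)*c/2), c)


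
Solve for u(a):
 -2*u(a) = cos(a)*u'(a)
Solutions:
 u(a) = C1*(sin(a) - 1)/(sin(a) + 1)


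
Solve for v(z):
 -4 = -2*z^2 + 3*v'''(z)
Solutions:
 v(z) = C1 + C2*z + C3*z^2 + z^5/90 - 2*z^3/9


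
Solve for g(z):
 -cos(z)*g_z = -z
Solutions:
 g(z) = C1 + Integral(z/cos(z), z)


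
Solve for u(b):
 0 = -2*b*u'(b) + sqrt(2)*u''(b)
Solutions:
 u(b) = C1 + C2*erfi(2^(3/4)*b/2)


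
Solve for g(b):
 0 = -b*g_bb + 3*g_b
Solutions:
 g(b) = C1 + C2*b^4


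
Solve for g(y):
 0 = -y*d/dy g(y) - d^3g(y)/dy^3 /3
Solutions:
 g(y) = C1 + Integral(C2*airyai(-3^(1/3)*y) + C3*airybi(-3^(1/3)*y), y)


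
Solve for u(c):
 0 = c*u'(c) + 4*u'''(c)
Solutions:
 u(c) = C1 + Integral(C2*airyai(-2^(1/3)*c/2) + C3*airybi(-2^(1/3)*c/2), c)


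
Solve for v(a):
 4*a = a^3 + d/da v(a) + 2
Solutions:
 v(a) = C1 - a^4/4 + 2*a^2 - 2*a


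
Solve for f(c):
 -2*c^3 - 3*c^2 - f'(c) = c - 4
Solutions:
 f(c) = C1 - c^4/2 - c^3 - c^2/2 + 4*c


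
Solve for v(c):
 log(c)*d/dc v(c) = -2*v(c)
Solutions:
 v(c) = C1*exp(-2*li(c))


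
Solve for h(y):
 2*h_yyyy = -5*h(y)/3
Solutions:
 h(y) = (C1*sin(10^(1/4)*3^(3/4)*y/6) + C2*cos(10^(1/4)*3^(3/4)*y/6))*exp(-10^(1/4)*3^(3/4)*y/6) + (C3*sin(10^(1/4)*3^(3/4)*y/6) + C4*cos(10^(1/4)*3^(3/4)*y/6))*exp(10^(1/4)*3^(3/4)*y/6)
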